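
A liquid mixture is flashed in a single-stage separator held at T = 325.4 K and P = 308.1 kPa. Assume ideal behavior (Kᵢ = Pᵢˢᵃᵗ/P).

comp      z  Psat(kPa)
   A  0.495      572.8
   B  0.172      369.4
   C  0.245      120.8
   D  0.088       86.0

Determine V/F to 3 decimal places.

V/F = 0.532

Raoult's law: Kᵢ = Pᵢˢᵃᵗ/P = Pᵢˢᵃᵗ/308.1.
  K_A = 572.8/308.1 = 1.85914, K_B = 369.4/308.1 = 1.19896, K_C = 120.8/308.1 = 0.39208, K_D = 86.0/308.1 = 0.27913
Rachford–Rice: g(V/F) = Σ zᵢ(Kᵢ−1)/(1+V/F(Kᵢ−1)) = 0.
g(0) = ΣzᵢKᵢ − 1 = 0.247 and g(1) = 1 − Σzᵢ/Kᵢ = -0.350, so a root lies in (0, 1).
Newton iteration, V/F⁰ = 0.5:
  V/F = 0.500: g = 0.0154, g' = -0.483 → V/F = 0.532
Converged at V/F = 0.532.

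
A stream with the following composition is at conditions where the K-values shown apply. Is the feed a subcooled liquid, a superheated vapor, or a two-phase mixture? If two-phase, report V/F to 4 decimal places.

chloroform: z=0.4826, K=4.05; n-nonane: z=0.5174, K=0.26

ΣzᵢKᵢ = 2.0891; Σzᵢ/Kᵢ = 2.1092.
Both exceed 1, so a two-phase solution exists.
Let ψ = V/F and solve Σ zᵢ(Kᵢ−1)/(1+ψ(Kᵢ−1)) = 0.
Binary case is linear: z₁(K₁−1)(1+ψ(K₂−1)) + z₂(K₂−1)(1+ψ(K₁−1)) = 0
⇒ ψ = [z₁(K₁−1)+z₂(K₂−1)] / [−(K₁−1)(K₂−1)] = 1.08905/2.25700 = 0.4825

two-phase, V/F = 0.4825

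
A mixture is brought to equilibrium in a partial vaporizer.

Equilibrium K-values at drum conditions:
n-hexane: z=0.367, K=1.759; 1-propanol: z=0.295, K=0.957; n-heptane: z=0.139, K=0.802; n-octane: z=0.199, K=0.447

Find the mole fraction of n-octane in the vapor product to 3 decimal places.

y_n-octane = 0.126

Newton–Raphson from ψ = 0.5:
  ψ = 0.500: g = 0.0063, g' = -0.235 → ψ = 0.527
Converged at ψ = 0.527.
Compositions from xᵢ = zᵢ/(1+ψ(Kᵢ−1)), yᵢ = Kᵢxᵢ:
  n-hexane: x = 0.262, y = 0.461
  1-propanol: x = 0.302, y = 0.289
  n-heptane: x = 0.155, y = 0.124
  n-octane: x = 0.281, y = 0.126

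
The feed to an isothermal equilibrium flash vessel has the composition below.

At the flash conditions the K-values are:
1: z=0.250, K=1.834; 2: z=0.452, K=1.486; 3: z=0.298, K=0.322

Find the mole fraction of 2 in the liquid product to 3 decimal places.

Newton iteration, ψ⁰ = 0.64:
  ψ = 0.640: g = -0.0534, g' = -0.564 → ψ = 0.545
  ψ = 0.545: g = -0.0035, g' = -0.494 → ψ = 0.538
Converged at ψ = 0.538.
Compositions from xᵢ = zᵢ/(1+ψ(Kᵢ−1)), yᵢ = Kᵢxᵢ:
  1: x = 0.173, y = 0.316
  2: x = 0.358, y = 0.532
  3: x = 0.469, y = 0.151

x_2 = 0.358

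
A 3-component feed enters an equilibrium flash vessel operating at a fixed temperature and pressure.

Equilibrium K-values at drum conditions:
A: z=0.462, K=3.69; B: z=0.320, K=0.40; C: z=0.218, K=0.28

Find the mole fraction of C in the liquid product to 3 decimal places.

Let ψ = V/F and solve Σ zᵢ(Kᵢ−1)/(1+ψ(Kᵢ−1)) = 0.
Check two-phase: ΣzᵢKᵢ = 1.894 > 1 and Σzᵢ/Kᵢ = 1.704 > 1, so g(0) = 0.894 > 0 and g(1) = -0.704 < 0.
Newton iteration, ψ⁰ = 0.46:
  ψ = 0.460: g = 0.0556, g' = -1.140 → ψ = 0.509
Converged at ψ = 0.509.
Compositions from xᵢ = zᵢ/(1+ψ(Kᵢ−1)), yᵢ = Kᵢxᵢ:
  A: x = 0.195, y = 0.719
  B: x = 0.461, y = 0.184
  C: x = 0.344, y = 0.096

x_C = 0.344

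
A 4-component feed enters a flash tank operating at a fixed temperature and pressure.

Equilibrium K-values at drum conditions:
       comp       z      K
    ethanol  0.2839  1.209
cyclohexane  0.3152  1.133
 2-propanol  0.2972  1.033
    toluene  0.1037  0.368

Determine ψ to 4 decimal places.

Iterate (Newton) starting at ψ = 0.58:
  ψ = 0.5800: g = -0.00200, g' = -0.1182 → ψ = 0.5631
  ψ = 0.5631: g = -0.00003, g' = -0.1149 → ψ = 0.5628
Converged at ψ = 0.5628.

ψ = 0.5628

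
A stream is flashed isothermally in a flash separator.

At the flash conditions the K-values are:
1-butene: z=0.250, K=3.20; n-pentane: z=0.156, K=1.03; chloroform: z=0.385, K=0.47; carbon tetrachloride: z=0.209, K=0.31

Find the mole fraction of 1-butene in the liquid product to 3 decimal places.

x_1-butene = 0.176

Material balance + equilibrium reduce to Σ zᵢ(Kᵢ−1)/(1+β(Kᵢ−1)) = 0.
g(0) = ΣzᵢKᵢ − 1 = 0.206 and g(1) = 1 − Σzᵢ/Kᵢ = -0.723, so a root lies in (0, 1).
Newton iteration, β⁰ = 0.63:
  β = 0.630: g = -0.3263, g' = -0.768 → β = 0.205
  β = 0.205: g = -0.0132, g' = -0.846 → β = 0.189
  β = 0.189: g = 0.0002, g' = -0.868 → β = 0.190
Converged at β = 0.190.
Compositions from xᵢ = zᵢ/(1+β(Kᵢ−1)), yᵢ = Kᵢxᵢ:
  1-butene: x = 0.176, y = 0.565
  n-pentane: x = 0.155, y = 0.160
  chloroform: x = 0.428, y = 0.201
  carbon tetrachloride: x = 0.240, y = 0.075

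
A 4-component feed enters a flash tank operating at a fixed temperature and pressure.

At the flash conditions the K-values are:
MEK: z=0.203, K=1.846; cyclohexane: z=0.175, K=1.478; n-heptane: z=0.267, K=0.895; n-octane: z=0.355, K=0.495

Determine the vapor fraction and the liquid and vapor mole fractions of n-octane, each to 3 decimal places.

Rachford–Rice: g(ψ) = Σ zᵢ(Kᵢ−1)/(1+ψ(Kᵢ−1)) = 0.
g(0) = ΣzᵢKᵢ − 1 = 0.048 and g(1) = 1 − Σzᵢ/Kᵢ = -0.244, so a root lies in (0, 1).
Iterate (Newton) starting at ψ = 0.38:
  ψ = 0.380: g = -0.0503, g' = -0.254 → ψ = 0.182
  ψ = 0.182: g = -0.0002, g' = -0.256 → ψ = 0.181
Converged at ψ = 0.181.
Compositions from xᵢ = zᵢ/(1+ψ(Kᵢ−1)), yᵢ = Kᵢxᵢ:
  MEK: x = 0.176, y = 0.325
  cyclohexane: x = 0.161, y = 0.238
  n-heptane: x = 0.272, y = 0.244
  n-octane: x = 0.391, y = 0.193

ψ = 0.181, x_n-octane = 0.391, y_n-octane = 0.193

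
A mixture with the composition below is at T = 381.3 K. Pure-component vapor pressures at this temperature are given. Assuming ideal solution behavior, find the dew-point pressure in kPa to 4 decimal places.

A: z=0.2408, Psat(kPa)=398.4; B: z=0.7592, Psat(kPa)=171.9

At the dew point ψ → 1, so Σzᵢ/Kᵢ = 1 with Kᵢ = Pᵢˢᵃᵗ/P ⇒ 1/P = Σzᵢ/Pᵢˢᵃᵗ.
1/P = 0.2408/398.4 + 0.7592/171.9 = 0.0050209 ⇒ P = 199.1659 kPa

Pdew = 199.1659 kPa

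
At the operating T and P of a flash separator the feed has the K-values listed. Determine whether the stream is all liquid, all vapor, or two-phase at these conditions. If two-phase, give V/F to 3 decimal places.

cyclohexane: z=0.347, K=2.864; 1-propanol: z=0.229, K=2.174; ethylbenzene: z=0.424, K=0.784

all vapor

ΣzᵢKᵢ = 1.824; Σzᵢ/Kᵢ = 0.767.
Since Σzᵢ/Kᵢ < 1 the mixture is above its dew point — single vapor phase.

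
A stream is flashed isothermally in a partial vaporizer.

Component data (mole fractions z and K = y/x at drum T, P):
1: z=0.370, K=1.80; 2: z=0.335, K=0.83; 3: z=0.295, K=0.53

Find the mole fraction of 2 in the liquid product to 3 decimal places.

Rachford–Rice: g(V/F) = Σ zᵢ(Kᵢ−1)/(1+V/F(Kᵢ−1)) = 0.
g(0) = ΣzᵢKᵢ − 1 = 0.100 and g(1) = 1 − Σzᵢ/Kᵢ = -0.166, so a root lies in (0, 1).
Newton iteration, V/F⁰ = 0.5:
  V/F = 0.500: g = -0.0321, g' = -0.244 → V/F = 0.368
  V/F = 0.368: g = 0.0002, g' = -0.248 → V/F = 0.369
Converged at V/F = 0.369.
Compositions from xᵢ = zᵢ/(1+V/F(Kᵢ−1)), yᵢ = Kᵢxᵢ:
  1: x = 0.286, y = 0.514
  2: x = 0.357, y = 0.297
  3: x = 0.357, y = 0.189

x_2 = 0.357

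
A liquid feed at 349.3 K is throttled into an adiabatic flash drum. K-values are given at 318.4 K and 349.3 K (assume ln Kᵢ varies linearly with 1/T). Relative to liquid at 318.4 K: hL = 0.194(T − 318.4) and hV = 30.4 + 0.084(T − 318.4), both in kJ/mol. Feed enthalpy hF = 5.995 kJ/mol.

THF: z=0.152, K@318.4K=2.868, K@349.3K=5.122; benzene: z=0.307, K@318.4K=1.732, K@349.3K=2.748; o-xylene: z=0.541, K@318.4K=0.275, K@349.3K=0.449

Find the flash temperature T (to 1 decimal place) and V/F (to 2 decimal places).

Adiabatic flash: solve Rachford–Rice at each trial T, then check hF = ψ·hV(T) + (1−ψ)·hL(T).
  T = 318.4 K: K = (2.868, 1.732, 0.275), RR gives ψ = 0.131, H_out = 3.975 kJ/mol
  T = 349.3 K: K = (5.122, 2.748, 0.449), RR gives ψ = 0.596, H_out = 22.095 kJ/mol
  T = 333.9 K: K = (3.888, 2.207, 0.356), RR gives ψ = 0.382, H_out = 13.966 kJ/mol
  T = 326.1 K: K = (3.348, 1.959, 0.313), RR gives ψ = 0.266, H_out = 9.351 kJ/mol
  T = 322.2 K: K = (3.099, 1.842, 0.294), RR gives ψ = 0.201, H_out = 6.763 kJ/mol
  T = 320.3 K: K = (2.982, 1.786, 0.284), RR gives ψ = 0.167, H_out = 5.407 kJ/mol
Linear interpolation between T = 320.3 (H_out = 5.407) and T = 322.2 (H_out = 6.763) on hF = 5.995 gives T ≈ 321.1 K, at which ψ = 0.18.

T = 321.1 K, V/F = 0.18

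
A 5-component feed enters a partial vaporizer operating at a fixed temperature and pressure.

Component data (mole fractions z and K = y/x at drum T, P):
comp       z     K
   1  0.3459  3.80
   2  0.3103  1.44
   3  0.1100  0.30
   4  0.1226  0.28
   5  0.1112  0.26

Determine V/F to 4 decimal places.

V/F = 0.6339

Rachford–Rice: g(V/F) = Σ zᵢ(Kᵢ−1)/(1+V/F(Kᵢ−1)) = 0.
g(0) = ΣzᵢKᵢ − 1 = 0.8575 and g(1) = 1 − Σzᵢ/Kᵢ = -0.5387, so a root lies in (0, 1).
Iterate (Newton) starting at V/F = 0.5:
  V/F = 0.5000: g = 0.12846, g' = -0.9473 → V/F = 0.6356
  V/F = 0.6356: g = -0.00171, g' = -0.9957 → V/F = 0.6339
Converged at V/F = 0.6339.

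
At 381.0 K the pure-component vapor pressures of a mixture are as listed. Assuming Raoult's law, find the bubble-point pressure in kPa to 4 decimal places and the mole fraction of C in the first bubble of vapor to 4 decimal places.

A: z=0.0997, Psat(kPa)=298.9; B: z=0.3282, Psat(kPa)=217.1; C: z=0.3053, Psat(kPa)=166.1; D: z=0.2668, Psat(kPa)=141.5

Pbub = 189.5151 kPa, y_C = 0.2676

At the bubble point ψ → 0, so ΣzᵢKᵢ = 1 with Kᵢ = Pᵢˢᵃᵗ/P ⇒ P = ΣzᵢPᵢˢᵃᵗ.
P = 0.0997·298.9 + 0.3282·217.1 + 0.3053·166.1 + 0.2668·141.5 = 189.5151 kPa
yᵢ = zᵢPᵢˢᵃᵗ/P ⇒ y_C = 0.3053·166.1/189.5151 = 0.2676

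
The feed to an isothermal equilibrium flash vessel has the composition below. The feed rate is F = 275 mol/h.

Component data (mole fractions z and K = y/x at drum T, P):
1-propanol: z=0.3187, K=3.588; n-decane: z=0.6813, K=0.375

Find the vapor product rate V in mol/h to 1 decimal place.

V = 67.8 mol/h

Material balance + equilibrium reduce to Σ zᵢ(Kᵢ−1)/(1+V/F(Kᵢ−1)) = 0.
Feasibility: ΣzᵢKᵢ = 1.3990, Σzᵢ/Kᵢ = 1.9056 — both > 1, two phases present.
Binary case is linear: z₁(K₁−1)(1+V/F(K₂−1)) + z₂(K₂−1)(1+V/F(K₁−1)) = 0
⇒ V/F = [z₁(K₁−1)+z₂(K₂−1)] / [−(K₁−1)(K₂−1)] = 0.39898/1.61750 = 0.2467
Then V = V/F·F = 0.2467·275 = 67.8 mol/h and L = F − V = 207.2 mol/h.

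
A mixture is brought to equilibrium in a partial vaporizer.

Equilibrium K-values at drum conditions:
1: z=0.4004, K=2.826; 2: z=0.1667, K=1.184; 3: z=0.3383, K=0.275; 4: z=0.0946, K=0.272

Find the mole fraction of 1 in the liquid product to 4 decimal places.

Rachford–Rice: g(ψ) = Σ zᵢ(Kᵢ−1)/(1+ψ(Kᵢ−1)) = 0.
Check two-phase: ΣzᵢKᵢ = 1.4477 > 1 and Σzᵢ/Kᵢ = 1.8605 > 1, so g(0) = 0.4477 > 0 and g(1) = -0.8605 < 0.
Iterate (Newton) starting at ψ = 0.47:
  ψ = 0.4700: g = -0.05504, g' = -0.9164 → ψ = 0.4099
  ψ = 0.4099: g = -0.00050, g' = -0.9034 → ψ = 0.4094
Converged at ψ = 0.4094.
Compositions from xᵢ = zᵢ/(1+ψ(Kᵢ−1)), yᵢ = Kᵢxᵢ:
  1: x = 0.2291, y = 0.6475
  2: x = 0.1550, y = 0.1835
  3: x = 0.4811, y = 0.1323
  4: x = 0.1348, y = 0.0367

x_1 = 0.2291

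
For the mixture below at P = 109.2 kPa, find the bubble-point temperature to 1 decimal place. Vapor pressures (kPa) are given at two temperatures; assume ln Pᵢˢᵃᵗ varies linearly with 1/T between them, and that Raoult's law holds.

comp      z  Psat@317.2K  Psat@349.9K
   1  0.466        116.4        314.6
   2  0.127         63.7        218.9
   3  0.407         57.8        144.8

Bubble-point temperature: ΣzᵢPᵢˢᵃᵗ(T) = P. Interpolate ln Pᵢˢᵃᵗ = aᵢ + bᵢ/T.
  T = 317.2 K: ΣzᵢPᵢˢᵃᵗ = 85.86 kPa
  T = 349.9 K: ΣzᵢPᵢˢᵃᵗ = 233.34 kPa
  T = 333.5 K: ΣzᵢPᵢˢᵃᵗ = 144.69 kPa
  T = 325.4 K: ΣzᵢPᵢˢᵃᵗ = 112.34 kPa
  T = 321.3 K: ΣzᵢPᵢˢᵃᵗ = 98.37 kPa
  T = 323.4 K: ΣzᵢPᵢˢᵃᵗ = 105.34 kPa
Interpolating between 323.4 K and 325.4 K gives T ≈ 324.5 K.

T = 324.5 K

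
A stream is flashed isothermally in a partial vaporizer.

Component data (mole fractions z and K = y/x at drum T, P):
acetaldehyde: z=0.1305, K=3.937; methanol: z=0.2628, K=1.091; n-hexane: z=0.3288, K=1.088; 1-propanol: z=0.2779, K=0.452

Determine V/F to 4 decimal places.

Rachford–Rice: g(V/F) = Σ zᵢ(Kᵢ−1)/(1+V/F(Kᵢ−1)) = 0.
Feasibility: ΣzᵢKᵢ = 1.2838, Σzᵢ/Kᵢ = 1.1911 — both > 1, two phases present.
Newton–Raphson from V/F = 0.5:
  V/F = 0.5000: g = -0.00391, g' = -0.3474 → V/F = 0.4888
Converged at V/F = 0.4888.

V/F = 0.4888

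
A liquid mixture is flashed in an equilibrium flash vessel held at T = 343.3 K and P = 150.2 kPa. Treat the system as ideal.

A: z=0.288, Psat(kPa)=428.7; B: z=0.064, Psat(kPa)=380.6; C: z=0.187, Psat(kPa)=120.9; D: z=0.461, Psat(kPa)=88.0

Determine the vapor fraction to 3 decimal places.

Raoult's law: Kᵢ = Pᵢˢᵃᵗ/P = Pᵢˢᵃᵗ/150.2.
  K_A = 428.7/150.2 = 2.85419, K_B = 380.6/150.2 = 2.53395, K_C = 120.9/150.2 = 0.80493, K_D = 88.0/150.2 = 0.58589
Newton–Raphson from ψ = 0.5:
  ψ = 0.500: g = 0.0515, g' = -0.449 → ψ = 0.615
  ψ = 0.615: g = 0.0026, g' = -0.408 → ψ = 0.621
Converged at ψ = 0.621.

ψ = 0.621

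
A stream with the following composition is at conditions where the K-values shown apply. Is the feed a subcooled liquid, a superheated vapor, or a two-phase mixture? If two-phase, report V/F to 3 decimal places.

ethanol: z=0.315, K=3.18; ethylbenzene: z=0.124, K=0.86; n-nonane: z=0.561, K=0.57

ΣzᵢKᵢ = 1.428; Σzᵢ/Kᵢ = 1.227.
Both exceed 1, so a two-phase solution exists.
Material balance + equilibrium reduce to Σ zᵢ(Kᵢ−1)/(1+ψ(Kᵢ−1)) = 0.
Iterate (Newton) starting at ψ = 0.5:
  ψ = 0.500: g = 0.0026, g' = -0.514 → ψ = 0.505
Converged at ψ = 0.505.

two-phase, V/F = 0.505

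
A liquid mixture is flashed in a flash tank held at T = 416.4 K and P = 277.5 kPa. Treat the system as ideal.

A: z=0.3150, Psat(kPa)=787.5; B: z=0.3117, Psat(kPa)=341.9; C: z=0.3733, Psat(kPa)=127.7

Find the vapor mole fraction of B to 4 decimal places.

Raoult's law: Kᵢ = Pᵢˢᵃᵗ/P = Pᵢˢᵃᵗ/277.5.
  K_A = 787.5/277.5 = 2.837838, K_B = 341.9/277.5 = 1.232072, K_C = 127.7/277.5 = 0.460180
Material balance + equilibrium reduce to Σ zᵢ(Kᵢ−1)/(1+ψ(Kᵢ−1)) = 0.
g(0) = ΣzᵢKᵢ − 1 = 0.4497 and g(1) = 1 − Σzᵢ/Kᵢ = -0.1752, so a root lies in (0, 1).
Newton iteration, ψ⁰ = 0.7:
  ψ = 0.7000: g = -0.00849, g' = -0.4970 → ψ = 0.6829
Converged at ψ = 0.6829.
Compositions from xᵢ = zᵢ/(1+ψ(Kᵢ−1)), yᵢ = Kᵢxᵢ:
  A: x = 0.1397, y = 0.3964
  B: x = 0.2691, y = 0.3315
  C: x = 0.5912, y = 0.2721

y_B = 0.3315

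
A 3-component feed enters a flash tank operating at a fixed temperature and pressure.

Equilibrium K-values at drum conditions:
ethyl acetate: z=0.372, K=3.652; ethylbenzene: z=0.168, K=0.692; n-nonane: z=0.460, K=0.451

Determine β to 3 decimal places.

Material balance + equilibrium reduce to Σ zᵢ(Kᵢ−1)/(1+β(Kᵢ−1)) = 0.
Feasibility: ΣzᵢKᵢ = 1.682, Σzᵢ/Kᵢ = 1.365 — both > 1, two phases present.
Newton iteration, β⁰ = 0.5:
  β = 0.500: g = 0.0149, g' = -0.769 → β = 0.519
  β = 0.519: g = 0.0001, g' = -0.757 → β = 0.520
Converged at β = 0.520.

β = 0.520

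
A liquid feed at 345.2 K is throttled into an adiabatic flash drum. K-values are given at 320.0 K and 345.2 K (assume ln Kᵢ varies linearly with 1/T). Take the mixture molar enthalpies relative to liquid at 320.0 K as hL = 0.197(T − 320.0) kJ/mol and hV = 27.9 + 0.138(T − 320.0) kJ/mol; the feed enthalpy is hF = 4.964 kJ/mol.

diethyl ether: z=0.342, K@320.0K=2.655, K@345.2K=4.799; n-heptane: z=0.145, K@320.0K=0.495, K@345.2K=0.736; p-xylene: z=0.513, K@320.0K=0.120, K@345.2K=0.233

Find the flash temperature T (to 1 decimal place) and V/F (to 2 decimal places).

T = 326.5 K, V/F = 0.13

Adiabatic flash: solve Rachford–Rice at each trial T, then check hF = ψ·hV(T) + (1−ψ)·hL(T).
  T = 320.0 K: K = (2.655, 0.495, 0.120), RR gives ψ = 0.031, H_out = 0.863 kJ/mol
  T = 345.2 K: K = (4.799, 0.736, 0.233), RR gives ψ = 0.335, H_out = 13.816 kJ/mol
  T = 332.6 K: K = (3.610, 0.608, 0.169), RR gives ψ = 0.209, H_out = 8.158 kJ/mol
  T = 326.3 K: K = (3.105, 0.550, 0.143), RR gives ψ = 0.131, H_out = 4.841 kJ/mol
  T = 329.5 K: K = (3.354, 0.579, 0.156), RR gives ψ = 0.173, H_out = 6.588 kJ/mol
  T = 327.9 K: K = (3.228, 0.564, 0.149), RR gives ψ = 0.152, H_out = 5.733 kJ/mol
Linear interpolation between T = 326.3 (H_out = 4.841) and T = 327.9 (H_out = 5.733) on hF = 4.964 gives T ≈ 326.5 K, at which ψ = 0.13.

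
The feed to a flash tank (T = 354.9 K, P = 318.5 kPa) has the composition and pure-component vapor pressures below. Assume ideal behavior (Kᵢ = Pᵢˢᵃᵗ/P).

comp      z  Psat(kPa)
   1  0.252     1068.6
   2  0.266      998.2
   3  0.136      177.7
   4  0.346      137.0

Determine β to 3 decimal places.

β = 0.748

Raoult's law: Kᵢ = Pᵢˢᵃᵗ/P = Pᵢˢᵃᵗ/318.5.
  K_1 = 1068.6/318.5 = 3.35510, K_2 = 998.2/318.5 = 3.13407, K_3 = 177.7/318.5 = 0.55793, K_4 = 137.0/318.5 = 0.43014
Rachford–Rice: g(β) = Σ zᵢ(Kᵢ−1)/(1+β(Kᵢ−1)) = 0.
Check two-phase: ΣzᵢKᵢ = 1.904 > 1 and Σzᵢ/Kᵢ = 1.208 > 1, so g(0) = 0.904 > 0 and g(1) = -0.208 < 0.
Newton–Raphson from β = 0.5:
  β = 0.500: g = 0.1943, g' = -0.842 → β = 0.731
  β = 0.731: g = 0.0132, g' = -0.762 → β = 0.748
Converged at β = 0.748.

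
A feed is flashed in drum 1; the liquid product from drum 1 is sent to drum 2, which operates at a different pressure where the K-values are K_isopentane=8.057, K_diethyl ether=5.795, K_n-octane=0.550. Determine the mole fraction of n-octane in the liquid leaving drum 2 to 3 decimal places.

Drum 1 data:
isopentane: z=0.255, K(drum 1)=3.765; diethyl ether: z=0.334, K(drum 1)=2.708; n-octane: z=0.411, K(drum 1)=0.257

Drum 1:
Iterate (Newton) starting at ψ₁ = 0.5:
  ψ₁ = 0.500: g = 0.1178, g' = -1.201 → ψ₁ = 0.598
  ψ₁ = 0.598: g = -0.0016, g' = -1.250 → ψ₁ = 0.597
Converged at ψ₁ = 0.597.
Drum-1 compositions:
  isopentane: x = 0.096, y = 0.362
  diethyl ether: x = 0.165, y = 0.448
  n-octane: x = 0.738, y = 0.190
Drum-2 feed = drum-1 liquid: z₂ = (0.0962, 0.1654, 0.7384).
Drum 2:
Rachford–Rice: g(ψ₂) = Σ zᵢ(Kᵢ−1)/(1+ψ₂(Kᵢ−1)) = 0.
g(0) = ΣzᵢKᵢ − 1 = 1.140 and g(1) = 1 − Σzᵢ/Kᵢ = -0.383, so a root lies in (0, 1).
Newton iteration, ψ₂⁰ = 0.5:
  ψ₂ = 0.500: g = -0.0453, g' = -0.812 → ψ₂ = 0.444
  ψ₂ = 0.444: g = 0.0024, g' = -0.902 → ψ₂ = 0.447
Converged at ψ₂ = 0.447.
  isopentane: x = 0.023, y = 0.187
  diethyl ether: x = 0.053, y = 0.305
  n-octane: x = 0.924, y = 0.508

x_n-octane (drum 2) = 0.924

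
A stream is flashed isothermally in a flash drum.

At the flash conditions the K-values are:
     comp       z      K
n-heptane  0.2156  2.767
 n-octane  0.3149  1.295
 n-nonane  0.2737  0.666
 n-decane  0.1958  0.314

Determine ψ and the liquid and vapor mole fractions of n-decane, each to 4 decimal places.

Rachford–Rice: g(ψ) = Σ zᵢ(Kᵢ−1)/(1+ψ(Kᵢ−1)) = 0.
g(0) = ΣzᵢKᵢ − 1 = 0.2481 and g(1) = 1 − Σzᵢ/Kᵢ = -0.3556, so a root lies in (0, 1).
Newton iteration, ψ⁰ = 0.5:
  ψ = 0.5000: g = -0.03097, g' = -0.4680 → ψ = 0.4338
  ψ = 0.4338: g = -0.00013, g' = -0.4658 → ψ = 0.4336
Converged at ψ = 0.4336.
Compositions from xᵢ = zᵢ/(1+ψ(Kᵢ−1)), yᵢ = Kᵢxᵢ:
  n-heptane: x = 0.1221, y = 0.3378
  n-octane: x = 0.2792, y = 0.3616
  n-nonane: x = 0.3200, y = 0.2131
  n-decane: x = 0.2787, y = 0.0875

ψ = 0.4336, x_n-decane = 0.2787, y_n-decane = 0.0875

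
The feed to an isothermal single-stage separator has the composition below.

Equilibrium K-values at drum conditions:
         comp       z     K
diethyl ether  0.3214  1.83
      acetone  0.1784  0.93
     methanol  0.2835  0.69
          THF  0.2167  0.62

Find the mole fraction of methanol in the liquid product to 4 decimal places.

Iterate (Newton) starting at ψ = 0.39:
  ψ = 0.3900: g = -0.00796, g' = -0.2057 → ψ = 0.3513
  ψ = 0.3513: g = 0.00007, g' = -0.2096 → ψ = 0.3517
Converged at ψ = 0.3517.
Compositions from xᵢ = zᵢ/(1+ψ(Kᵢ−1)), yᵢ = Kᵢxᵢ:
  diethyl ether: x = 0.2488, y = 0.4553
  acetone: x = 0.1829, y = 0.1701
  methanol: x = 0.3182, y = 0.2196
  THF: x = 0.2501, y = 0.1551

x_methanol = 0.3182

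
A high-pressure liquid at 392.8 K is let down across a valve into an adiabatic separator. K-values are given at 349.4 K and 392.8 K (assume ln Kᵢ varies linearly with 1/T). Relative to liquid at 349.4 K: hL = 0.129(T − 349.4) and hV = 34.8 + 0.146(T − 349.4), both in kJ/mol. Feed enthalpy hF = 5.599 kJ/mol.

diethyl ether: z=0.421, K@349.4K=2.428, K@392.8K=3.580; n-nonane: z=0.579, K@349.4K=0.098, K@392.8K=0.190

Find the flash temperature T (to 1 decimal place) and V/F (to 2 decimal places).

T = 358.6 K, V/F = 0.13

Adiabatic flash: solve Rachford–Rice at each trial T, then check hF = ψ·hV(T) + (1−ψ)·hL(T).
  T = 349.4 K: K = (2.428, 0.098), RR gives ψ = 0.061, H_out = 2.132 kJ/mol
  T = 392.8 K: K = (3.580, 0.190), RR gives ψ = 0.295, H_out = 16.094 kJ/mol
  T = 371.1 K: K = (2.982, 0.139), RR gives ψ = 0.197, H_out = 9.724 kJ/mol
  T = 360.2 K: K = (2.698, 0.117), RR gives ψ = 0.136, H_out = 6.148 kJ/mol
  T = 354.8 K: K = (2.561, 0.107), RR gives ψ = 0.101, H_out = 4.214 kJ/mol
  T = 357.5 K: K = (2.629, 0.112), RR gives ψ = 0.119, H_out = 5.197 kJ/mol
  T = 358.9 K: K = (2.665, 0.115), RR gives ψ = 0.128, H_out = 5.694 kJ/mol
Linear interpolation between T = 357.5 (H_out = 5.197) and T = 358.9 (H_out = 5.694) on hF = 5.599 gives T ≈ 358.6 K, at which ψ = 0.13.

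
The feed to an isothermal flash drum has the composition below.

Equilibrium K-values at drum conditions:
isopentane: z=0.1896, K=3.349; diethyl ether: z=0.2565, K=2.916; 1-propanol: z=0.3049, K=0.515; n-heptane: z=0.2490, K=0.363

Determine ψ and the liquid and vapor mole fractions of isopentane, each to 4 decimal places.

ψ = 0.5347, x_isopentane = 0.0840, y_isopentane = 0.2815

Iterate (Newton) starting at ψ = 0.61:
  ψ = 0.6100: g = -0.05975, g' = -0.7919 → ψ = 0.5345
  ψ = 0.5345: g = 0.00010, g' = -0.7984 → ψ = 0.5347
Converged at ψ = 0.5347.
Compositions from xᵢ = zᵢ/(1+ψ(Kᵢ−1)), yᵢ = Kᵢxᵢ:
  isopentane: x = 0.0840, y = 0.2815
  diethyl ether: x = 0.1267, y = 0.3695
  1-propanol: x = 0.4116, y = 0.2120
  n-heptane: x = 0.3776, y = 0.1371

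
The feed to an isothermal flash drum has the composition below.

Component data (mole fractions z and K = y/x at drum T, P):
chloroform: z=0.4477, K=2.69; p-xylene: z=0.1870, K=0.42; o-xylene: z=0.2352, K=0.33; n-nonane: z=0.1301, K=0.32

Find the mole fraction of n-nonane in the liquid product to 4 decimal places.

Rachford–Rice: g(β) = Σ zᵢ(Kᵢ−1)/(1+β(Kᵢ−1)) = 0.
Check two-phase: ΣzᵢKᵢ = 1.4021 > 1 and Σzᵢ/Kᵢ = 1.7310 > 1, so g(0) = 0.4021 > 0 and g(1) = -0.7310 < 0.
Iterate (Newton) starting at β = 0.5:
  β = 0.5000: g = -0.11368, g' = -0.8773 → β = 0.3704
  β = 0.3704: g = -0.00067, g' = -0.8800 → β = 0.3696
Converged at β = 0.3697.
Compositions from xᵢ = zᵢ/(1+β(Kᵢ−1)), yᵢ = Kᵢxᵢ:
  chloroform: x = 0.2756, y = 0.7412
  p-xylene: x = 0.2380, y = 0.1000
  o-xylene: x = 0.3126, y = 0.1032
  n-nonane: x = 0.1738, y = 0.0556

x_n-nonane = 0.1738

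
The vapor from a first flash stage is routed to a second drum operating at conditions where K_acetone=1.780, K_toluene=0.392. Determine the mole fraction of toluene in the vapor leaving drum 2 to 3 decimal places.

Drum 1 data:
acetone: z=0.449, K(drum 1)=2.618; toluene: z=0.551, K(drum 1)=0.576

y_toluene (drum 2) = 0.220

Drum 1:
Material balance + equilibrium reduce to Σ zᵢ(Kᵢ−1)/(1+ψ₁(Kᵢ−1)) = 0.
Check two-phase: ΣzᵢKᵢ = 1.493 > 1 and Σzᵢ/Kᵢ = 1.128 > 1, so g(0) = 0.493 > 0 and g(1) = -0.128 < 0.
Newton iteration, ψ₁⁰ = 0.51:
  ψ₁ = 0.510: g = 0.1000, g' = -0.514 → ψ₁ = 0.704
  ψ₁ = 0.704: g = 0.0064, g' = -0.458 → ψ₁ = 0.718
Converged at ψ₁ = 0.718.
Drum-1 compositions:
  acetone: x = 0.208, y = 0.544
  toluene: x = 0.792, y = 0.456
Drum-2 feed = drum-1 vapor: z₂ = (0.5436, 0.4564).
Drum 2:
Let ψ₂ = V/F and solve Σ zᵢ(Kᵢ−1)/(1+ψ₂(Kᵢ−1)) = 0.
Feasibility: ΣzᵢKᵢ = 1.147, Σzᵢ/Kᵢ = 1.470 — both > 1, two phases present.
Binary case is linear: z₁(K₁−1)(1+ψ₂(K₂−1)) + z₂(K₂−1)(1+ψ₂(K₁−1)) = 0
⇒ ψ₂ = [z₁(K₁−1)+z₂(K₂−1)] / [−(K₁−1)(K₂−1)] = 0.1465/0.4742 = 0.309
  acetone: x = 0.438, y = 0.780
  toluene: x = 0.562, y = 0.220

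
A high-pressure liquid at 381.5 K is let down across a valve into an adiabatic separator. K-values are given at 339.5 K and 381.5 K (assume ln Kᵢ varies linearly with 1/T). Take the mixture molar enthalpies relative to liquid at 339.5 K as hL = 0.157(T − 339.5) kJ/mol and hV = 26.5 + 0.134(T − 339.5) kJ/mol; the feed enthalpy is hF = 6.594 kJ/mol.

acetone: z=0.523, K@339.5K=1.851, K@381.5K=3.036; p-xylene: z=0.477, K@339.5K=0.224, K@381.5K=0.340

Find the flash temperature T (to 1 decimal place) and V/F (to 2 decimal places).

T = 345.7 K, V/F = 0.21

Adiabatic flash: solve Rachford–Rice at each trial T, then check hF = ψ·hV(T) + (1−ψ)·hL(T).
  T = 339.5 K: K = (1.851, 0.224), RR gives ψ = 0.113, H_out = 3.006 kJ/mol
  T = 381.5 K: K = (3.036, 0.340), RR gives ψ = 0.558, H_out = 20.846 kJ/mol
  T = 360.5 K: K = (2.405, 0.279), RR gives ψ = 0.386, H_out = 13.345 kJ/mol
  T = 350.0 K: K = (2.118, 0.251), RR gives ψ = 0.272, H_out = 8.782 kJ/mol
  T = 344.8 K: K = (1.983, 0.237), RR gives ψ = 0.201, H_out = 6.129 kJ/mol
  T = 347.4 K: K = (2.050, 0.244), RR gives ψ = 0.238, H_out = 7.497 kJ/mol
  T = 346.1 K: K = (2.017, 0.241), RR gives ψ = 0.220, H_out = 6.825 kJ/mol
Linear interpolation between T = 344.8 (H_out = 6.129) and T = 346.1 (H_out = 6.825) on hF = 6.594 gives T ≈ 345.7 K, at which ψ = 0.21.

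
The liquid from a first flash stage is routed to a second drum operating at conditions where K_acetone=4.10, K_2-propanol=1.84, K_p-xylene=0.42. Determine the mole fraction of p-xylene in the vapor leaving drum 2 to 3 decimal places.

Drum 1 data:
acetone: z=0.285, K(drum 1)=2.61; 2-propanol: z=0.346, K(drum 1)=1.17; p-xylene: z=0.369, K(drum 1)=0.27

y_p-xylene (drum 2) = 0.295

Drum 1:
Rachford–Rice: g(ψ₁) = Σ zᵢ(Kᵢ−1)/(1+ψ₁(Kᵢ−1)) = 0.
Feasibility: ΣzᵢKᵢ = 1.248, Σzᵢ/Kᵢ = 1.772 — both > 1, two phases present.
Newton–Raphson from ψ₁ = 0.5:
  ψ₁ = 0.500: g = -0.1158, g' = -0.723 → ψ₁ = 0.340
  ψ₁ = 0.340: g = -0.0061, g' = -0.665 → ψ₁ = 0.331
Converged at ψ₁ = 0.331.
Drum-1 compositions:
  acetone: x = 0.186, y = 0.485
  2-propanol: x = 0.328, y = 0.383
  p-xylene: x = 0.486, y = 0.131
Drum-2 feed = drum-1 liquid: z₂ = (0.1860, 0.3276, 0.4864).
Drum 2:
Let ψ₂ = V/F and solve Σ zᵢ(Kᵢ−1)/(1+ψ₂(Kᵢ−1)) = 0.
Feasibility: ΣzᵢKᵢ = 1.570, Σzᵢ/Kᵢ = 1.382 — both > 1, two phases present.
Newton–Raphson from ψ₂ = 0.5:
  ψ₂ = 0.500: g = 0.0225, g' = -0.714 → ψ₂ = 0.531
  ψ₂ = 0.531: g = 0.0001, g' = -0.707 → ψ₂ = 0.532
Converged at ψ₂ = 0.532.
  acetone: x = 0.070, y = 0.288
  2-propanol: x = 0.226, y = 0.417
  p-xylene: x = 0.703, y = 0.295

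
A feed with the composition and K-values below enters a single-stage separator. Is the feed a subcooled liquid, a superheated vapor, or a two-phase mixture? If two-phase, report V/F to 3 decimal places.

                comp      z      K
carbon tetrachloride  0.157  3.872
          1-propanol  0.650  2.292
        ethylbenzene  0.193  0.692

ΣzᵢKᵢ = 2.231; Σzᵢ/Kᵢ = 0.603.
Since Σzᵢ/Kᵢ < 1 the mixture is above its dew point — single vapor phase.

superheated vapor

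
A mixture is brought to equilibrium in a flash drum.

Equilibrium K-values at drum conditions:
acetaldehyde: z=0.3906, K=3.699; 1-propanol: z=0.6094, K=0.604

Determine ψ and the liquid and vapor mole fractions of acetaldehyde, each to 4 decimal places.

ψ = 0.7606, x_acetaldehyde = 0.1279, y_acetaldehyde = 0.4733

Binary case is linear: z₁(K₁−1)(1+ψ(K₂−1)) + z₂(K₂−1)(1+ψ(K₁−1)) = 0
⇒ ψ = [z₁(K₁−1)+z₂(K₂−1)] / [−(K₁−1)(K₂−1)] = 0.81291/1.06880 = 0.7606
Compositions from xᵢ = zᵢ/(1+ψ(Kᵢ−1)), yᵢ = Kᵢxᵢ:
  acetaldehyde: x = 0.1279, y = 0.4733
  1-propanol: x = 0.8721, y = 0.5267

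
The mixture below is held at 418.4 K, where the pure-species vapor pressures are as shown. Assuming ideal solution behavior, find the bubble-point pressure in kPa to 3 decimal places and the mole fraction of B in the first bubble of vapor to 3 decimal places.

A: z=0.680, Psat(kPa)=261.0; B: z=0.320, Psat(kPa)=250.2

At the bubble point ψ → 0, so ΣzᵢKᵢ = 1 with Kᵢ = Pᵢˢᵃᵗ/P ⇒ P = ΣzᵢPᵢˢᵃᵗ.
P = 0.680·261.0 + 0.320·250.2 = 257.544 kPa
yᵢ = zᵢPᵢˢᵃᵗ/P ⇒ y_B = 0.320·250.2/257.544 = 0.311

Pbub = 257.544 kPa, y_B = 0.311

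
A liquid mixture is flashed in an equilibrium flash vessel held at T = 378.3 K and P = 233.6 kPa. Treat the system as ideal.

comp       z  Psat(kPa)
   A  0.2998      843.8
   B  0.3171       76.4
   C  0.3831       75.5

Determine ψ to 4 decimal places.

Raoult's law: Kᵢ = Pᵢˢᵃᵗ/P = Pᵢˢᵃᵗ/233.6.
  K_A = 843.8/233.6 = 3.612158, K_B = 76.4/233.6 = 0.327055, K_C = 75.5/233.6 = 0.323202
Material balance + equilibrium reduce to Σ zᵢ(Kᵢ−1)/(1+ψ(Kᵢ−1)) = 0.
g(0) = ΣzᵢKᵢ − 1 = 0.3105 and g(1) = 1 − Σzᵢ/Kᵢ = -1.2379, so a root lies in (0, 1).
Iterate (Newton) starting at ψ = 0.5:
  ψ = 0.5000: g = -0.37391, g' = -1.1117 → ψ = 0.1637
  ψ = 0.1637: g = 0.01720, g' = -1.4071 → ψ = 0.1759
  ψ = 0.1759: g = 0.00022, g' = -1.3712 → ψ = 0.1761
Converged at ψ = 0.1761.

ψ = 0.1761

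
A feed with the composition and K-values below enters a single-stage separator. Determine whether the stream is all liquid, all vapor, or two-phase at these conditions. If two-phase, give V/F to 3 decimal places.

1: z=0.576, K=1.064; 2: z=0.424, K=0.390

ΣzᵢKᵢ = 0.778; Σzᵢ/Kᵢ = 1.629.
Since ΣzᵢKᵢ < 1 the mixture is below its bubble point — single liquid phase.

all liquid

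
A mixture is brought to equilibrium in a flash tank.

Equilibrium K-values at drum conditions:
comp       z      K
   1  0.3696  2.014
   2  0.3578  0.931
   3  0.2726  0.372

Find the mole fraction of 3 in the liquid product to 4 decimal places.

Let ψ = V/F and solve Σ zᵢ(Kᵢ−1)/(1+ψ(Kᵢ−1)) = 0.
Feasibility: ΣzᵢKᵢ = 1.1789, Σzᵢ/Kᵢ = 1.3006 — both > 1, two phases present.
Iterate (Newton) starting at ψ = 0.38:
  ψ = 0.3800: g = 0.02033, g' = -0.3853 → ψ = 0.4328
  ψ = 0.4328: g = -0.00006, g' = -0.3881 → ψ = 0.4326
Converged at ψ = 0.4326.
Compositions from xᵢ = zᵢ/(1+ψ(Kᵢ−1)), yᵢ = Kᵢxᵢ:
  1: x = 0.2569, y = 0.5174
  2: x = 0.3688, y = 0.3434
  3: x = 0.3743, y = 0.1392

x_3 = 0.3743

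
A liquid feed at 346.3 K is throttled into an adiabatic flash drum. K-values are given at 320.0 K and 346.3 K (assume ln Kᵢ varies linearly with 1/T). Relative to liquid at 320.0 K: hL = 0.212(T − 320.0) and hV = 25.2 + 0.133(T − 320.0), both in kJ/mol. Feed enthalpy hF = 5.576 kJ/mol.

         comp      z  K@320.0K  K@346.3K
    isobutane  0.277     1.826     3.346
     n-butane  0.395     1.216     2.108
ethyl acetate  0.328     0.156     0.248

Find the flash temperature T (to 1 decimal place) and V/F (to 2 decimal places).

T = 322.7 K, V/F = 0.20

Adiabatic flash: solve Rachford–Rice at each trial T, then check hF = ψ·hV(T) + (1−ψ)·hL(T).
  T = 320.0 K: K = (1.826, 1.216, 0.156), RR gives ψ = 0.084, H_out = 2.106 kJ/mol
  T = 346.3 K: K = (3.346, 2.108, 0.248), RR gives ψ = 0.676, H_out = 21.203 kJ/mol
  T = 333.1 K: K = (2.499, 1.617, 0.198), RR gives ψ = 0.482, H_out = 14.433 kJ/mol
  T = 326.6 K: K = (2.145, 1.408, 0.176), RR gives ψ = 0.332, H_out = 9.590 kJ/mol
  T = 323.3 K: K = (1.981, 1.309, 0.166), RR gives ψ = 0.225, H_out = 6.315 kJ/mol
  T = 321.6 K: K = (1.900, 1.261, 0.161), RR gives ψ = 0.158, H_out = 4.290 kJ/mol
Linear interpolation between T = 321.6 (H_out = 4.290) and T = 323.3 (H_out = 6.315) on hF = 5.576 gives T ≈ 322.7 K, at which ψ = 0.20.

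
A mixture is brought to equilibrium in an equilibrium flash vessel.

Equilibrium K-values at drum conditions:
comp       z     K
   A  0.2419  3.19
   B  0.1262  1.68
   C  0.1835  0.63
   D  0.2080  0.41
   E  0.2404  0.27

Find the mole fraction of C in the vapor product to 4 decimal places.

y_C = 0.1263

Material balance + equilibrium reduce to Σ zᵢ(Kᵢ−1)/(1+β(Kᵢ−1)) = 0.
g(0) = ΣzᵢKᵢ − 1 = 0.2495 and g(1) = 1 − Σzᵢ/Kᵢ = -0.8399, so a root lies in (0, 1).
Iterate (Newton) starting at β = 0.5:
  β = 0.5000: g = -0.21683, g' = -0.7980 → β = 0.2283
  β = 0.2283: g = 0.00090, g' = -0.8705 → β = 0.2293
Converged at β = 0.2293.
Compositions from xᵢ = zᵢ/(1+β(Kᵢ−1)), yᵢ = Kᵢxᵢ:
  A: x = 0.1610, y = 0.5137
  B: x = 0.1092, y = 0.1834
  C: x = 0.2005, y = 0.1263
  D: x = 0.2405, y = 0.0986
  E: x = 0.2887, y = 0.0780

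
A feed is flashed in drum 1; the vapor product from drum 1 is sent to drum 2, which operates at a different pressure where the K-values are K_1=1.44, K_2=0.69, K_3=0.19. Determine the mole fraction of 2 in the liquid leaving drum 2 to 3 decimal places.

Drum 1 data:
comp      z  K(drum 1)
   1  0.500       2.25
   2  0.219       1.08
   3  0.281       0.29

x_2 (drum 2) = 0.250

Drum 1:
Newton–Raphson from ψ₁ = 0.42:
  ψ₁ = 0.420: g = 0.1425, g' = -0.625 → ψ₁ = 0.648
  ψ₁ = 0.648: g = -0.0076, g' = -0.726 → ψ₁ = 0.638
Converged at ψ₁ = 0.638.
Drum-1 compositions:
  1: x = 0.278, y = 0.626
  2: x = 0.208, y = 0.225
  3: x = 0.513, y = 0.149
Drum-2 feed = drum-1 vapor: z₂ = (0.6261, 0.2250, 0.1489).
Drum 2:
Rachford–Rice: g(ψ₂) = Σ zᵢ(Kᵢ−1)/(1+ψ₂(Kᵢ−1)) = 0.
Feasibility: ΣzᵢKᵢ = 1.085, Σzᵢ/Kᵢ = 1.544 — both > 1, two phases present.
Iterate (Newton) starting at ψ₂ = 0.5:
  ψ₂ = 0.500: g = -0.0594, g' = -0.388 → ψ₂ = 0.347
  ψ₂ = 0.347: g = -0.0068, g' = -0.307 → ψ₂ = 0.324
Converged at ψ₂ = 0.324.
  1: x = 0.548, y = 0.789
  2: x = 0.250, y = 0.173
  3: x = 0.202, y = 0.038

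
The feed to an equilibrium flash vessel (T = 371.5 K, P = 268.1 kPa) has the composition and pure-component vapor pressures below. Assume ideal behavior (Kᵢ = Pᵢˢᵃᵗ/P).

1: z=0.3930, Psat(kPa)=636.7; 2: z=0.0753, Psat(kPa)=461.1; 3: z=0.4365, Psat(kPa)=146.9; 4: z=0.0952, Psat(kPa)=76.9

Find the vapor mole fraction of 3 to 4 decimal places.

Raoult's law: Kᵢ = Pᵢˢᵃᵗ/P = Pᵢˢᵃᵗ/268.1.
  K_1 = 636.7/268.1 = 2.374860, K_2 = 461.1/268.1 = 1.719881, K_3 = 146.9/268.1 = 0.547930, K_4 = 76.9/268.1 = 0.286833
Material balance + equilibrium reduce to Σ zᵢ(Kᵢ−1)/(1+V/F(Kᵢ−1)) = 0.
Feasibility: ΣzᵢKᵢ = 1.3293, Σzᵢ/Kᵢ = 1.3378 — both > 1, two phases present.
Newton–Raphson from V/F = 0.56:
  V/F = 0.5600: g = -0.03334, g' = -0.5511 → V/F = 0.4995
  V/F = 0.4995: g = -0.00014, g' = -0.5479 → V/F = 0.4992
Converged at V/F = 0.4992.
Compositions from xᵢ = zᵢ/(1+V/F(Kᵢ−1)), yᵢ = Kᵢxᵢ:
  1: x = 0.2330, y = 0.5534
  2: x = 0.0554, y = 0.0953
  3: x = 0.5637, y = 0.3089
  4: x = 0.1478, y = 0.0424

y_3 = 0.3089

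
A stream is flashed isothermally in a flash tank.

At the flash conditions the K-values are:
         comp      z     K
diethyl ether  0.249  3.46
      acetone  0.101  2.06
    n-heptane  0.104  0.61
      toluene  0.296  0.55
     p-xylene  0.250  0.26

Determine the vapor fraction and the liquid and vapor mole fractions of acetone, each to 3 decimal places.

Let ψ = V/F and solve Σ zᵢ(Kᵢ−1)/(1+ψ(Kᵢ−1)) = 0.
g(0) = ΣzᵢKᵢ − 1 = 0.361 and g(1) = 1 − Σzᵢ/Kᵢ = -0.791, so a root lies in (0, 1).
Iterate (Newton) starting at ψ = 0.5:
  ψ = 0.500: g = -0.1713, g' = -0.821 → ψ = 0.291
  ψ = 0.291: g = 0.0037, g' = -0.900 → ψ = 0.295
Converged at ψ = 0.295.
Compositions from xᵢ = zᵢ/(1+ψ(Kᵢ−1)), yᵢ = Kᵢxᵢ:
  diethyl ether: x = 0.144, y = 0.499
  acetone: x = 0.077, y = 0.158
  n-heptane: x = 0.118, y = 0.072
  toluene: x = 0.341, y = 0.188
  p-xylene: x = 0.320, y = 0.083

ψ = 0.295, x_acetone = 0.077, y_acetone = 0.158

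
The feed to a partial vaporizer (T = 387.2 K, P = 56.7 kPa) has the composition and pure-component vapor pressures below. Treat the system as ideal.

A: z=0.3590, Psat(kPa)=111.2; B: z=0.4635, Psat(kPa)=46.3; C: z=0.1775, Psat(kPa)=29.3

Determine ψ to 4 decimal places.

Raoult's law: Kᵢ = Pᵢˢᵃᵗ/P = Pᵢˢᵃᵗ/56.7.
  K_A = 111.2/56.7 = 1.961199, K_B = 46.3/56.7 = 0.816578, K_C = 29.3/56.7 = 0.516755
Iterate (Newton) starting at ψ = 0.5:
  ψ = 0.5000: g = 0.02636, g' = -0.2423 → ψ = 0.6088
  ψ = 0.6088: g = 0.00046, g' = -0.2350 → ψ = 0.6107
Converged at ψ = 0.6107.

ψ = 0.6107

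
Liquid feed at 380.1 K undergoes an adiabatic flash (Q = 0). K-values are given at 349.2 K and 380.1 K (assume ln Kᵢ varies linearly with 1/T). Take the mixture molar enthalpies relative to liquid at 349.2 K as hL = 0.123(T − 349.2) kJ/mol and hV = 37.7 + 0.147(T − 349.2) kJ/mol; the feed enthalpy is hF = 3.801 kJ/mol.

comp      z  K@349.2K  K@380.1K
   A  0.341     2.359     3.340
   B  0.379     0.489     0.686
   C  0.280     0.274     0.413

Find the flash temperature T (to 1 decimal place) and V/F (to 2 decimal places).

Adiabatic flash: solve Rachford–Rice at each trial T, then check hF = ψ·hV(T) + (1−ψ)·hL(T).
  T = 349.2 K: K = (2.359, 0.489, 0.274), RR gives ψ = 0.080, H_out = 3.027 kJ/mol
  T = 380.1 K: K = (3.340, 0.686, 0.413), RR gives ψ = 0.491, H_out = 22.658 kJ/mol
  T = 364.6 K: K = (2.826, 0.583, 0.339), RR gives ψ = 0.288, H_out = 12.855 kJ/mol
  T = 356.9 K: K = (2.587, 0.535, 0.306), RR gives ψ = 0.188, H_out = 8.071 kJ/mol
  T = 353.0 K: K = (2.470, 0.511, 0.289), RR gives ψ = 0.135, H_out = 5.566 kJ/mol
  T = 351.1 K: K = (2.414, 0.500, 0.282), RR gives ψ = 0.108, H_out = 4.311 kJ/mol
Linear interpolation between T = 349.2 (H_out = 3.027) and T = 351.1 (H_out = 4.311) on hF = 3.801 gives T ≈ 350.3 K, at which ψ = 0.10.

T = 350.3 K, V/F = 0.10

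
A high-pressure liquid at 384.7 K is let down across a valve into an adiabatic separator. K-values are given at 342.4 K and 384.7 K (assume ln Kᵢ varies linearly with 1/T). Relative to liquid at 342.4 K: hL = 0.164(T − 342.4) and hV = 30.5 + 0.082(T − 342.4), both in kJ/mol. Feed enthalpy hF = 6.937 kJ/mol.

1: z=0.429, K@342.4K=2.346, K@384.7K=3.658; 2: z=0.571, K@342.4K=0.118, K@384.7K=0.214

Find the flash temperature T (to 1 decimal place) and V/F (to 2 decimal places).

T = 354.9 K, V/F = 0.17

Adiabatic flash: solve Rachford–Rice at each trial T, then check hF = ψ·hV(T) + (1−ψ)·hL(T).
  T = 342.4 K: K = (2.346, 0.118), RR gives ψ = 0.062, H_out = 1.896 kJ/mol
  T = 384.7 K: K = (3.658, 0.214), RR gives ψ = 0.331, H_out = 15.884 kJ/mol
  T = 363.5 K: K = (2.966, 0.162), RR gives ψ = 0.221, H_out = 9.825 kJ/mol
  T = 352.9 K: K = (2.646, 0.139), RR gives ψ = 0.151, H_out = 6.199 kJ/mol
  T = 358.2 K: K = (2.804, 0.150), RR gives ψ = 0.188, H_out = 8.082 kJ/mol
  T = 355.5 K: K = (2.723, 0.144), RR gives ψ = 0.170, H_out = 7.143 kJ/mol
  T = 354.2 K: K = (2.684, 0.141), RR gives ψ = 0.161, H_out = 6.676 kJ/mol
Linear interpolation between T = 354.2 (H_out = 6.676) and T = 355.5 (H_out = 7.143) on hF = 6.937 gives T ≈ 354.9 K, at which ψ = 0.17.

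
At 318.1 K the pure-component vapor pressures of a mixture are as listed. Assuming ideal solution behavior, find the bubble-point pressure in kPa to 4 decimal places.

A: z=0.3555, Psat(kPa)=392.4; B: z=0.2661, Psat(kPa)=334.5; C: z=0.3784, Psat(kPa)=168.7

Pbub = 292.3447 kPa

At the bubble point ψ → 0, so ΣzᵢKᵢ = 1 with Kᵢ = Pᵢˢᵃᵗ/P ⇒ P = ΣzᵢPᵢˢᵃᵗ.
P = 0.3555·392.4 + 0.2661·334.5 + 0.3784·168.7 = 292.3447 kPa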